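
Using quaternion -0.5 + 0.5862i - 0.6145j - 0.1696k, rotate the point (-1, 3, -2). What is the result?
(-3.689, -0.273, 0.565)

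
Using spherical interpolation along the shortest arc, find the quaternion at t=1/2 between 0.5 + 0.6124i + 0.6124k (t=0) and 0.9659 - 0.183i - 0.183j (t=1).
0.8853 + 0.2593i - 0.1105j + 0.3698k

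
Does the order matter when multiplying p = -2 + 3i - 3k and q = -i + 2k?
Yes: pq = 9 + 2i - 3j - 4k ≠ 9 + 2i + 3j - 4k = qp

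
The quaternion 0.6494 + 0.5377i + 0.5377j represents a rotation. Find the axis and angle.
axis = (√2/2, √2/2, 0), θ = 99°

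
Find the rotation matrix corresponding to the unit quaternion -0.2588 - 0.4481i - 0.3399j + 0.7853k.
[[-0.4645, 0.7111, -0.5279], [-0.1019, -0.635, -0.7658], [-0.8797, -0.3019, 0.3673]]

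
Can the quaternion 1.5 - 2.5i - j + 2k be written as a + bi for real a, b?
No. The quaternion 1.5 - 2.5i - j + 2k has j-coefficient y = -1 and k-coefficient z = 2, not both zero, so it does not lie in the complex subalgebra spanned by 1 and i.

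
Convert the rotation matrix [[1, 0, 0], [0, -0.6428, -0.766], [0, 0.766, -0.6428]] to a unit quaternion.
0.4226 + 0.9063i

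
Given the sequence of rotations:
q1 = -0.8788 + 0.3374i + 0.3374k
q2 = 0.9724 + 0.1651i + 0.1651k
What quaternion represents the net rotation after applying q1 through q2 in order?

q2 · q1 = -0.966 + 0.183i + 0.183k
-0.966 + 0.183i + 0.183k


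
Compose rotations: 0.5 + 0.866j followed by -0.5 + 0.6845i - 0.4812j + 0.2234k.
0.1667 + 0.1488i - 0.6736j + 0.7045k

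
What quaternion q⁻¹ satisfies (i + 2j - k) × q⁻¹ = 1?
-0.1667i - 0.3333j + 0.1667k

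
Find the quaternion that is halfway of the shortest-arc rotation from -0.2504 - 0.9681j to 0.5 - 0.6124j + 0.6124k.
0.1457 - 0.9225j + 0.3574k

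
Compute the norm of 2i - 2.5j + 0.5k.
3.24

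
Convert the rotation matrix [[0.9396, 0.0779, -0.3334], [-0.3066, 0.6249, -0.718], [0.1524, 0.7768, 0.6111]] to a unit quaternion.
0.891 + 0.4194i - 0.1363j - 0.1079k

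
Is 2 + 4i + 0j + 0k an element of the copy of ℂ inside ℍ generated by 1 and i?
Yes. The quaternion 2 + 4i has j- and k-coefficients y = z = 0, so it lies in the complex subalgebra spanned by 1 and i.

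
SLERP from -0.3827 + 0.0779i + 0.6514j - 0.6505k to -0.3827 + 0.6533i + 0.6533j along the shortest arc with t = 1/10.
-0.3977 + 0.1469i + 0.6772j - 0.6014k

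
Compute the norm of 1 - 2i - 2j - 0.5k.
3.041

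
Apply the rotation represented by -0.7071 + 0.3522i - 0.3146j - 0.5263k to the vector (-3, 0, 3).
(-0.522, 0.92, 4.109)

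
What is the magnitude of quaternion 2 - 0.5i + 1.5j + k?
2.739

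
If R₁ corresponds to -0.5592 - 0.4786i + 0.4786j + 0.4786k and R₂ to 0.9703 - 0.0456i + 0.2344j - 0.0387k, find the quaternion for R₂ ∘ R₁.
-0.6581 - 0.3082i + 0.3737j + 0.5764k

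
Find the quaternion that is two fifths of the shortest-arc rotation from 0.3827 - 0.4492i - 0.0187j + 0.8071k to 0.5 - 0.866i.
0.4821 - 0.6932i - 0.0124j + 0.5356k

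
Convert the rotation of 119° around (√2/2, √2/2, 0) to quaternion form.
0.5075 + 0.6093i + 0.6093j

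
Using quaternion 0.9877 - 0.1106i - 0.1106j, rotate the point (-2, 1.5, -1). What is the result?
(-1.696, 1.196, -1.716)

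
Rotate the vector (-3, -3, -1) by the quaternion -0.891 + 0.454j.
(-0.954, -3, -3.015)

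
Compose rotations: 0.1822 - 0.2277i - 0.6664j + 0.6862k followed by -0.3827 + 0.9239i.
0.1406 + 0.2555i - 0.3789j - 0.8783k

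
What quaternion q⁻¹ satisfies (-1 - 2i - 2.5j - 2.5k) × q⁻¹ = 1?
-0.0571 + 0.1143i + 0.1429j + 0.1429k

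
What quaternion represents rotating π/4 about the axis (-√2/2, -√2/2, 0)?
0.9239 - 0.2706i - 0.2706j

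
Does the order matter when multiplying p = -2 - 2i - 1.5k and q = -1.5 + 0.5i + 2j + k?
Yes: pq = 5.5 + 5i - 2.75j - 3.75k ≠ 5.5 - i - 5.25j + 4.25k = qp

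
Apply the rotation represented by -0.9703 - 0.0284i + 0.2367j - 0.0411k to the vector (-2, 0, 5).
(-4.054, -0.505, 3.508)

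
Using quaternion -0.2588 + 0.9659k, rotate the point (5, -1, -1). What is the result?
(-4.83, -1.634, -1)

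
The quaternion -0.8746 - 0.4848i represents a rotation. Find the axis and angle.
axis = (-1, 0, 0), θ = 302°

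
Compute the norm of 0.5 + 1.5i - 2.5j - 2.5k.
√15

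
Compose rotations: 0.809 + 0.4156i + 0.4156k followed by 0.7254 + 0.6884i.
0.3007 + 0.8584i - 0.2861j + 0.3015k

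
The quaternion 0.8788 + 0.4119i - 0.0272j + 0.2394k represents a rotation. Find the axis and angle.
axis = (0.8632, -0.057, 0.5017), θ = 57°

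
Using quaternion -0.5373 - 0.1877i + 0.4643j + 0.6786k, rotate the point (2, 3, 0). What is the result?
(0.96, -1.781, 2.984)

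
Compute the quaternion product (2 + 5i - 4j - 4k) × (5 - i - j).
11 + 19i - 18j - 29k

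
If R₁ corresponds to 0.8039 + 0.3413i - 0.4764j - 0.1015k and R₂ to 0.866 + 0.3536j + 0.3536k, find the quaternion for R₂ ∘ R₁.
0.9005 + 0.4281i - 0.0076j + 0.0757k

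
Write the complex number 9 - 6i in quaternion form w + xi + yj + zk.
9 - 6i + 0j + 0k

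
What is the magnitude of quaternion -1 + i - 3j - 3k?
√20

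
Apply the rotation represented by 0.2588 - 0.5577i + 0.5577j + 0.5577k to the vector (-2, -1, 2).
(0.732, 2.732, 1)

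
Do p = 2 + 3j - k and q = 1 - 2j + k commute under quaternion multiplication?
No: pq = 9 + i - j + k ≠ 9 - i - j + k = qp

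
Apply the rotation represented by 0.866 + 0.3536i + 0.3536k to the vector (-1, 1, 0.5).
(-1.237, -0.419, 0.737)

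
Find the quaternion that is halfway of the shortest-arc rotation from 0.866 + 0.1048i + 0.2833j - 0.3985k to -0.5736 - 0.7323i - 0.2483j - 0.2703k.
0.8213 + 0.4776i + 0.3033j - 0.0731k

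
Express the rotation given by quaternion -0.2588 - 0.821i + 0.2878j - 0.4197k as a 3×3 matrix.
[[0.482, -0.6898, 0.5402], [-0.2553, -0.7004, -0.6665], [0.8381, 0.1834, -0.5137]]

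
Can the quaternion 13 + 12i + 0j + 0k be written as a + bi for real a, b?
Yes. The quaternion 13 + 12i has j- and k-coefficients y = z = 0, so it lies in the complex subalgebra spanned by 1 and i.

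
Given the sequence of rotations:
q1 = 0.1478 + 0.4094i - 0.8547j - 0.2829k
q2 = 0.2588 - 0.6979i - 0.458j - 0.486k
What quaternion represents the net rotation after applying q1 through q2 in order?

q2 · q1 = -0.205 - 0.283i - 0.6853j + 0.639k
-0.205 - 0.283i - 0.6853j + 0.639k


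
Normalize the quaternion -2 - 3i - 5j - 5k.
-0.252 - 0.378i - 0.6299j - 0.6299k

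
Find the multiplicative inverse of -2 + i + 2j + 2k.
-0.1538 - 0.0769i - 0.1538j - 0.1538k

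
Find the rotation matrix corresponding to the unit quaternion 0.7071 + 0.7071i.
[[1, 0, 0], [0, 0, -1], [0, 1, 0]]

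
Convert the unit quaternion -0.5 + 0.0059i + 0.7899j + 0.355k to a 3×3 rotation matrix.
[[-0.4999, 0.3643, -0.7857], [-0.3457, 0.7479, 0.5667], [0.7941, 0.5549, -0.248]]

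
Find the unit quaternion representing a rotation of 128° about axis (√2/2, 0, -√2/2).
0.4384 + 0.6355i - 0.6355k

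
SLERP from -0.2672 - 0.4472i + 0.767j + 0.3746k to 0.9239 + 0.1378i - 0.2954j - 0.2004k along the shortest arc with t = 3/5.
-0.7289 - 0.2926i + 0.5408j + 0.3011k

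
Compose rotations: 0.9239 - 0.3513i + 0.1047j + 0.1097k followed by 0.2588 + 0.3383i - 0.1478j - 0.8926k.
0.4713 + 0.2989i + 0.167j - 0.8128k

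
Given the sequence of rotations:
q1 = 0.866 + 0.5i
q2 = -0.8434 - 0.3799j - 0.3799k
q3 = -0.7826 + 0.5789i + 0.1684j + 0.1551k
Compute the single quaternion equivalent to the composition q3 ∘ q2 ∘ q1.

q2 · q1 = -0.7304 - 0.4217i - 0.5189j - 0.139k
q3 · q2 · q1 = 0.9247 - 0.0357i + 0.2982j - 0.2339k
0.9247 - 0.0357i + 0.2982j - 0.2339k


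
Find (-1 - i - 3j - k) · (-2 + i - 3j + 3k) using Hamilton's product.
-3 - 11i + 11j + 5k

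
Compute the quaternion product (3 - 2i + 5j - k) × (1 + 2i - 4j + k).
28 + 5i - 7j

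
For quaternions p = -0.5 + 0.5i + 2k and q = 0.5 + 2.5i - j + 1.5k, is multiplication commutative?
No: pq = -4.5 + i + 4.75j - 0.25k ≠ -4.5 - 3i - 3.75j + 0.75k = qp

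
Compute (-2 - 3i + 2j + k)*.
-2 + 3i - 2j - k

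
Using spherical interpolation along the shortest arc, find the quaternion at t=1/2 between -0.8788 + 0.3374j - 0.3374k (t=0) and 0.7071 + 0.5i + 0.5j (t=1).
-0.9304 - 0.2933i - 0.0954j - 0.1979k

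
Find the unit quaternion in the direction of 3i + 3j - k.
0.6882i + 0.6882j - 0.2294k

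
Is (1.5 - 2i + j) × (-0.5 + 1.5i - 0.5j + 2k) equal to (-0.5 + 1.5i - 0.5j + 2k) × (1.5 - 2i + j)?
No: pq = 2.75 + 5.25i + 2.75j + 2.5k ≠ 2.75 + 1.25i - 5.25j + 3.5k = qp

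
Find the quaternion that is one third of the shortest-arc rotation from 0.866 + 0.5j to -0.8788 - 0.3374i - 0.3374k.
0.9211 + 0.1213i + 0.3495j + 0.1213k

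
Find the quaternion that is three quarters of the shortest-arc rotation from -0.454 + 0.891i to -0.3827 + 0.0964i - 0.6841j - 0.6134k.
-0.4804 + 0.3794i - 0.5888j - 0.5279k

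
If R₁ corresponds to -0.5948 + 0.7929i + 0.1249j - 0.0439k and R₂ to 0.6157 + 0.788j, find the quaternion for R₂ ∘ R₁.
-0.4646 + 0.4536i - 0.3918j - 0.6518k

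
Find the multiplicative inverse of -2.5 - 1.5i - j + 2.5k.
-0.1587 + 0.0952i + 0.0635j - 0.1587k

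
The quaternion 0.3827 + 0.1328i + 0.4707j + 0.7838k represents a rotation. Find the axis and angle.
axis = (0.1437, 0.5095, 0.8484), θ = 3π/4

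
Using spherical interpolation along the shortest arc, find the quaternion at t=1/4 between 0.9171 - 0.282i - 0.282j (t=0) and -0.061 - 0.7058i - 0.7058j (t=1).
0.7547 - 0.4639i - 0.4639j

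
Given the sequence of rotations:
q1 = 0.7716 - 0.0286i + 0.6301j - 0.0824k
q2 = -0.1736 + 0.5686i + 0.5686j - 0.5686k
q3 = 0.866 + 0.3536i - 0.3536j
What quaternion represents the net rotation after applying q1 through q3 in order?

q2 · q1 = -0.5228 + 0.7551i + 0.3925j - 0.0499k
q3 · q2 · q1 = -0.581 + 0.4867i + 0.5424j + 0.3626k
-0.581 + 0.4867i + 0.5424j + 0.3626k


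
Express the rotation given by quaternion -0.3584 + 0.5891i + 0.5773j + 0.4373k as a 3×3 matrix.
[[-0.049, 0.9936, 0.1014], [0.3667, -0.0765, 0.9272], [0.929, 0.0826, -0.3606]]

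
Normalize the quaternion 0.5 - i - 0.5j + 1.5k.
0.2582 - 0.5164i - 0.2582j + 0.7746k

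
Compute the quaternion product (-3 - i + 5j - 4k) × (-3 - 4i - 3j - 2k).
12 - 7i + 8j + 41k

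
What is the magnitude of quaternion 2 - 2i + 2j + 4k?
√28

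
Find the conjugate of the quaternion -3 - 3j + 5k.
-3 + 3j - 5k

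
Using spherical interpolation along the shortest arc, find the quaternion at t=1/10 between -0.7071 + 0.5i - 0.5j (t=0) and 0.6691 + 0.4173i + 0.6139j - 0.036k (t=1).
-0.7349 + 0.4154i - 0.5361j + 0.0042k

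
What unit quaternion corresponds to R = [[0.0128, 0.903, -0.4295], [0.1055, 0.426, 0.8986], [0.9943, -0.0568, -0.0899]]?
0.5807 - 0.4113i - 0.613j - 0.3433k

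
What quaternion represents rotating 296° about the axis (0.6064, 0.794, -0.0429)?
-0.848 + 0.3213i + 0.4208j - 0.0227k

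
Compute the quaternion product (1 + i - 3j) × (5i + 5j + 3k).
10 - 4i + 2j + 23k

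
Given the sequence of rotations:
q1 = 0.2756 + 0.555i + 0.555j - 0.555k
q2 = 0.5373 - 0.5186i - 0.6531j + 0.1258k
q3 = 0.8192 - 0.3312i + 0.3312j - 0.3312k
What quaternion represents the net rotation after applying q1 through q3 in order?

q2 · q1 = 0.8682 + 0.4479i - 0.0998j - 0.1889k
q3 · q2 · q1 = 0.8301 - 0.0162i - 0.0051j - 0.5576k
0.8301 - 0.0162i - 0.0051j - 0.5576k


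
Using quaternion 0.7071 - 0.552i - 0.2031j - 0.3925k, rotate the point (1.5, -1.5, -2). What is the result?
(-0.547, -2.5, 1.396)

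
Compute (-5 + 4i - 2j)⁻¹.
-0.1111 - 0.0889i + 0.0444j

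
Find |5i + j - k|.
√27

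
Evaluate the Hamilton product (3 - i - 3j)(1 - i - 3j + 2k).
-7 - 10i - 10j + 6k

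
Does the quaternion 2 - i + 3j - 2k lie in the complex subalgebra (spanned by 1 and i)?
No. The quaternion 2 - i + 3j - 2k has j-coefficient y = 3 and k-coefficient z = -2, not both zero, so it does not lie in the complex subalgebra spanned by 1 and i.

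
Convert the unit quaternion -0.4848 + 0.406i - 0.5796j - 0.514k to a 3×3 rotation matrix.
[[-0.2003, -0.969, 0.1446], [0.0277, 0.1419, 0.9895], [-0.9793, 0.2022, -0.0015]]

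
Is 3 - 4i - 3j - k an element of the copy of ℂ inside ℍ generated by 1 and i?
No. The quaternion 3 - 4i - 3j - k has j-coefficient y = -3 and k-coefficient z = -1, not both zero, so it does not lie in the complex subalgebra spanned by 1 and i.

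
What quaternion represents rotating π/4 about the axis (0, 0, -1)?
0.9239 - 0.3827k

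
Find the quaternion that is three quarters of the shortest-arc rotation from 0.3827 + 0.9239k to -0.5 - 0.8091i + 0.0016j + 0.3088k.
-0.3106 - 0.727i + 0.0014j + 0.6123k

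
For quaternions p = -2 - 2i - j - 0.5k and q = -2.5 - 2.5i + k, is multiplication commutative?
No: pq = 0.5 + 9i + 5.75j - 3.25k ≠ 0.5 + 11i - 0.75j + 1.75k = qp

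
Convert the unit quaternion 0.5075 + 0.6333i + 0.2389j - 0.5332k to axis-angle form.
axis = (0.735, 0.2773, -0.6188), θ = 119°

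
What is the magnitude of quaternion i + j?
√2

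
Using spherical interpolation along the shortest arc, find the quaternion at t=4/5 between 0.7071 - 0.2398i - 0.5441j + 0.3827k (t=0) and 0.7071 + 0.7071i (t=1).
0.8082 + 0.5631i - 0.1408j + 0.0991k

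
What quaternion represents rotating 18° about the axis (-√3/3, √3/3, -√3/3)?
0.9877 - 0.0903i + 0.0903j - 0.0903k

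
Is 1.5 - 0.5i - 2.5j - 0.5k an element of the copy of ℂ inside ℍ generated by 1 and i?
No. The quaternion 1.5 - 0.5i - 2.5j - 0.5k has j-coefficient y = -2.5 and k-coefficient z = -0.5, not both zero, so it does not lie in the complex subalgebra spanned by 1 and i.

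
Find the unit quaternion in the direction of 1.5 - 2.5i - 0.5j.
0.5071 - 0.8452i - 0.169j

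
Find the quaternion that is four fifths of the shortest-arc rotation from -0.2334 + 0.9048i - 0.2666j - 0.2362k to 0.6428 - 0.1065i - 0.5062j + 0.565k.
-0.6409 + 0.3399i + 0.3832j - 0.5717k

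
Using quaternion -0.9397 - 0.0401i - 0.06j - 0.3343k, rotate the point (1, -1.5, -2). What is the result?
(1.425, -0.456, -2.238)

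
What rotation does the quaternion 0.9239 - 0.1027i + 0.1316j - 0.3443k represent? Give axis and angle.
axis = (-0.2684, 0.3439, -0.8998), θ = π/4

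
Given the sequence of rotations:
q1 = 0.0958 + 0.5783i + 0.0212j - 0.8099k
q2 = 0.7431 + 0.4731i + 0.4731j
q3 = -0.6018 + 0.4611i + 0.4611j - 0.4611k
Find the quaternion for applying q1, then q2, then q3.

q2 · q1 = -0.2124 + 0.0919i + 0.4442j - 0.8654k
q3 · q2 · q1 = -0.5184 - 0.3475i - 0.0086j + 0.7812k
-0.5184 - 0.3475i - 0.0086j + 0.7812k


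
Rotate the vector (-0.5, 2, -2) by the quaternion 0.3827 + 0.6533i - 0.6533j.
(-0.78, 1.72, 2.164)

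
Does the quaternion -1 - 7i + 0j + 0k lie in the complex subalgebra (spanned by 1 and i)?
Yes. The quaternion -1 - 7i has j- and k-coefficients y = z = 0, so it lies in the complex subalgebra spanned by 1 and i.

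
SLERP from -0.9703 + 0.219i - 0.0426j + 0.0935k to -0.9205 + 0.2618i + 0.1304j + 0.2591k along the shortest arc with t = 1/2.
-0.9528 + 0.2423i + 0.0442j + 0.1777k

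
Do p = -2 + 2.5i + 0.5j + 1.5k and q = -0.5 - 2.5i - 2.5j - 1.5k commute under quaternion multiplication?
No: pq = 10.75 + 6.75i + 4.75j - 2.75k ≠ 10.75 + 0.75i + 4.75j + 7.25k = qp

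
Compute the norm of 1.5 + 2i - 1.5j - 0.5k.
2.958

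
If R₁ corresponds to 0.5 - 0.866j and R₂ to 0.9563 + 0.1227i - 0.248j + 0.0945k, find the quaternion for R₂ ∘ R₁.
0.2634 + 0.1432i - 0.9522j - 0.059k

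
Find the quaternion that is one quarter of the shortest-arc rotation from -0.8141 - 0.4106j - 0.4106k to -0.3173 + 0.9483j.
-0.6114 - 0.702j - 0.3652k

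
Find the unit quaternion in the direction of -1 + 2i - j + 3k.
-0.2582 + 0.5164i - 0.2582j + 0.7746k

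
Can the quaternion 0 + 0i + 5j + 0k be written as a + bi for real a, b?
No. The quaternion 5j has j-coefficient y = 5 and k-coefficient z = 0, not both zero, so it does not lie in the complex subalgebra spanned by 1 and i.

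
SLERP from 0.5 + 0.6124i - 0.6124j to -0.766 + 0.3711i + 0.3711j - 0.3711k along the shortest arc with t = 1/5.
0.6313 + 0.4425i - 0.63j + 0.0938k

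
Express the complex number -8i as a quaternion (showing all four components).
0 - 8i + 0j + 0k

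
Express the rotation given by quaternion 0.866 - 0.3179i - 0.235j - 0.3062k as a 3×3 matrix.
[[0.702, 0.6798, -0.2123], [-0.3809, 0.6104, 0.6945], [0.6017, -0.4067, 0.6874]]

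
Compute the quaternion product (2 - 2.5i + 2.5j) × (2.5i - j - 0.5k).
8.75 + 3.75i - 3.25j - 4.75k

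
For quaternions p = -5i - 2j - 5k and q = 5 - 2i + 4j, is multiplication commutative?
No: pq = -2 - 5i - 49k ≠ -2 - 45i - 20j - k = qp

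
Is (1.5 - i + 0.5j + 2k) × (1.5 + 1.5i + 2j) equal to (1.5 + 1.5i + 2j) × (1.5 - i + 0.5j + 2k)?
No: pq = 2.75 - 3.25i + 6.75j + 0.25k ≠ 2.75 + 4.75i + 0.75j + 5.75k = qp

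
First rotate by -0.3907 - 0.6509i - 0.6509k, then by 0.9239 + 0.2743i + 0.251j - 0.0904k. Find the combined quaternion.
-0.2413 - 0.8719i + 0.1393j - 0.4027k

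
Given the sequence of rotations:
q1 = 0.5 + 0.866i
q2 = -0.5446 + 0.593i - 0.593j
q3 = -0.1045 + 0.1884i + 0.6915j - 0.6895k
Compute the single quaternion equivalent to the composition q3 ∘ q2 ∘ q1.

q2 · q1 = -0.7858 - 0.1751i - 0.2965j + 0.5135k
q3 · q2 · q1 = 0.6742 + 0.0209i - 0.4884j + 0.5534k
0.6742 + 0.0209i - 0.4884j + 0.5534k


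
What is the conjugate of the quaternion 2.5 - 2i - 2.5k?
2.5 + 2i + 2.5k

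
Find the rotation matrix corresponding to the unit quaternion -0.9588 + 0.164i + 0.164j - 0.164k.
[[0.8924, -0.2607, -0.3683], [0.3683, 0.8924, 0.2607], [0.2607, -0.3683, 0.8924]]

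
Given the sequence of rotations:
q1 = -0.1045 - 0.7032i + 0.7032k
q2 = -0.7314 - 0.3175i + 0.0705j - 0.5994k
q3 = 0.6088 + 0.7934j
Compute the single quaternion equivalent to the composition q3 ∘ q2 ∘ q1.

q2 · q1 = 0.2747 + 0.5971i + 0.6374j - 0.4021k
q3 · q2 · q1 = -0.3385 + 0.0445i + 0.606j - 0.7185k
-0.3385 + 0.0445i + 0.606j - 0.7185k


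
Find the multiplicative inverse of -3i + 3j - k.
0.1579i - 0.1579j + 0.0526k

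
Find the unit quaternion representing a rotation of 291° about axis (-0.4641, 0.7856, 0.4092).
-0.8241 - 0.2629i + 0.445j + 0.2318k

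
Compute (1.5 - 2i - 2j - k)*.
1.5 + 2i + 2j + k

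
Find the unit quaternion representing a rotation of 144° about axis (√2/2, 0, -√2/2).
0.309 + 0.6725i - 0.6725k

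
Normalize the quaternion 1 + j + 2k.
0.4082 + 0.4082j + 0.8165k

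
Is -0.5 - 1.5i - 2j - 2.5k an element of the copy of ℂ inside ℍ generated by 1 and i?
No. The quaternion -0.5 - 1.5i - 2j - 2.5k has j-coefficient y = -2 and k-coefficient z = -2.5, not both zero, so it does not lie in the complex subalgebra spanned by 1 and i.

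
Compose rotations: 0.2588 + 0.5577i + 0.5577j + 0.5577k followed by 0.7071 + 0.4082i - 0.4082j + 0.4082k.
-0.0447 + 0.0447i + 0.2887j + 0.9553k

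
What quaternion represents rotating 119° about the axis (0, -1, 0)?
0.5075 - 0.8616j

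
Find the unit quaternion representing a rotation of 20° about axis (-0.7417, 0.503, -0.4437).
0.9848 - 0.1288i + 0.0873j - 0.077k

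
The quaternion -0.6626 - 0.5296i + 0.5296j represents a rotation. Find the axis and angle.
axis = (-√2/2, √2/2, 0), θ = 263°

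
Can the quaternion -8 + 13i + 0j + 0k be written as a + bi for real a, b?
Yes. The quaternion -8 + 13i has j- and k-coefficients y = z = 0, so it lies in the complex subalgebra spanned by 1 and i.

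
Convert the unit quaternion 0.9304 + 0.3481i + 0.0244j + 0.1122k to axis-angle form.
axis = (0.9497, 0.0666, 0.3061), θ = 43°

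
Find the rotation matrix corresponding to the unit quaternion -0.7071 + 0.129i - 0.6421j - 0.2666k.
[[0.0333, -0.5427, 0.8393], [0.2114, 0.8246, 0.5248], [-0.9768, 0.1599, 0.1421]]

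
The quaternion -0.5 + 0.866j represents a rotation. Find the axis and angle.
axis = (0, 1, 0), θ = 4π/3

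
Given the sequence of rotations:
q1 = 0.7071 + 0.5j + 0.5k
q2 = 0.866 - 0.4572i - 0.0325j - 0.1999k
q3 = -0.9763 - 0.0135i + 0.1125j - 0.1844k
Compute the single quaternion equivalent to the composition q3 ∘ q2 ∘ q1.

q2 · q1 = 0.7285 - 0.2396i + 0.6386j + 0.0631k
q3 · q2 · q1 = -0.7747 + 0.3489i - 0.4965j - 0.1776k
-0.7747 + 0.3489i - 0.4965j - 0.1776k


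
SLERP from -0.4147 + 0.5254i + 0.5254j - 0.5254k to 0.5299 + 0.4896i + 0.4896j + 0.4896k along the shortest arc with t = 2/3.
0.2495 + 0.6752i + 0.6752j + 0.1609k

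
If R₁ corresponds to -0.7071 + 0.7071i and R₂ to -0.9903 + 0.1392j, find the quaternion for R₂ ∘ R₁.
0.7002 - 0.7002i - 0.0984j - 0.0984k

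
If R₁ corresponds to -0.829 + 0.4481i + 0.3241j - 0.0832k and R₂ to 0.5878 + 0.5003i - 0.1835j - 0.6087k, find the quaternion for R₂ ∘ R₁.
-0.7026 + 0.0612i + 0.1115j + 0.7001k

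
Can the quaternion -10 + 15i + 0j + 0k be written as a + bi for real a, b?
Yes. The quaternion -10 + 15i has j- and k-coefficients y = z = 0, so it lies in the complex subalgebra spanned by 1 and i.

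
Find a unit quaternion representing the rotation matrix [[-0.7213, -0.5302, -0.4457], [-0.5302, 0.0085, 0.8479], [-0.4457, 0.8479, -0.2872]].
-0.3733i + 0.7101j + 0.597k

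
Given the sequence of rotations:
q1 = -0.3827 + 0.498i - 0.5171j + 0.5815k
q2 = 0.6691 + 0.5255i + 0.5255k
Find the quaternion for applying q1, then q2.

q2 · q1 = -0.8233 + 0.4038i - 0.3899j - 0.0838k
-0.8233 + 0.4038i - 0.3899j - 0.0838k


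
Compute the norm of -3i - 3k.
√18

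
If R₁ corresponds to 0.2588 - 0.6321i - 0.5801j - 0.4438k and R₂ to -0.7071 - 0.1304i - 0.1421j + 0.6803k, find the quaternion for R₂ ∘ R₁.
-0.0459 + 0.8709i - 0.1145j + 0.4757k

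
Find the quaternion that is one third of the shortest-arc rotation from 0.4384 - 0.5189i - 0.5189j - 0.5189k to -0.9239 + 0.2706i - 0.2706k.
0.7126 - 0.5058i - 0.3948j - 0.2837k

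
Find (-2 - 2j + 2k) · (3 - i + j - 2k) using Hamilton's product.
4i - 10j + 8k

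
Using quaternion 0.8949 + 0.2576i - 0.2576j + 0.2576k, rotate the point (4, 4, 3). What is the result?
(-0.422, 2.47, 5.892)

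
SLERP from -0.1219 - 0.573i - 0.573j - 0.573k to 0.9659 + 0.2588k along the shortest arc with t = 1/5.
-0.367 - 0.513i - 0.513j - 0.5821k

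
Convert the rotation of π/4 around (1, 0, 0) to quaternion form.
0.9239 + 0.3827i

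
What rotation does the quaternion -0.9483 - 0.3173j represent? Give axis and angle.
axis = (0, -1, 0), θ = 323°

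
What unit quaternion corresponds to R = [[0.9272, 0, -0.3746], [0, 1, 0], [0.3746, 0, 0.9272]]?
0.9816 - 0.1908j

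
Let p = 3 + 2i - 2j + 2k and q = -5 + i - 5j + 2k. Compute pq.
-31 - i - 7j - 12k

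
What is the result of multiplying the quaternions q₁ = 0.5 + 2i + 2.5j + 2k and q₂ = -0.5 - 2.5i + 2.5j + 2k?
-5.5 - 2.25i - 9j + 11.25k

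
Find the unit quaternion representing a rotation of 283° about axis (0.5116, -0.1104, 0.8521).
-0.7826 + 0.3185i - 0.0687j + 0.5304k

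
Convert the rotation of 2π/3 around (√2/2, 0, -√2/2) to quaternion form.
0.5 + 0.6124i - 0.6124k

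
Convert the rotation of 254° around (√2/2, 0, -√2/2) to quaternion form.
-0.6018 + 0.5647i - 0.5647k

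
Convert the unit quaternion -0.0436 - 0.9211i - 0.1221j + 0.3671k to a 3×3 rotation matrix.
[[0.7007, 0.2569, -0.6656], [0.1929, -0.9664, -0.17], [-0.6869, -0.0093, -0.7267]]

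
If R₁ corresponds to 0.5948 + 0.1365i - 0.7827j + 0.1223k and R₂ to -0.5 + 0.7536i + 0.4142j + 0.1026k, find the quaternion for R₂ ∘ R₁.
-0.0886 + 0.511i + 0.5596j - 0.6465k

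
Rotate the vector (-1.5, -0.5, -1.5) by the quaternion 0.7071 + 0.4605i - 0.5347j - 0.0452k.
(0.775, 1.453, -1.428)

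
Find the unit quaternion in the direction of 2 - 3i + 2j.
0.4851 - 0.7276i + 0.4851j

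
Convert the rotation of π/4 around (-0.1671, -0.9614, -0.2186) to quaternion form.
0.9239 - 0.0639i - 0.3679j - 0.0837k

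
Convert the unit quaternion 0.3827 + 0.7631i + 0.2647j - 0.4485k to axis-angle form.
axis = (0.826, 0.2865, -0.4855), θ = 3π/4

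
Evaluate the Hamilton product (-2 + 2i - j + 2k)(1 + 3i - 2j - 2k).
-6 + 2i + 13j + 5k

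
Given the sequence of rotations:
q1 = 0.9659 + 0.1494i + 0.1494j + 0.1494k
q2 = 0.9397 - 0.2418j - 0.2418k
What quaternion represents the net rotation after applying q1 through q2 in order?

q2 · q1 = 0.9799 + 0.1404i - 0.1293j - 0.057k
0.9799 + 0.1404i - 0.1293j - 0.057k


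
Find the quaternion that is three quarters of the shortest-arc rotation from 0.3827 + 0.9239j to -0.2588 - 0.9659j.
0.2903 + 0.9569j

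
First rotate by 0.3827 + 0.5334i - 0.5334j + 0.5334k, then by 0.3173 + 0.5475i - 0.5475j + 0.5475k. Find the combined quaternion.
-0.7547 + 0.3788i - 0.3788j + 0.3788k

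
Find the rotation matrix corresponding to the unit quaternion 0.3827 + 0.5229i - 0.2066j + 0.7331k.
[[-0.1602, -0.7772, 0.6085], [0.3451, -0.6217, -0.7031], [0.9248, 0.0973, 0.3678]]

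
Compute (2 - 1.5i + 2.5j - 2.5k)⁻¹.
0.1067 + 0.08i - 0.1333j + 0.1333k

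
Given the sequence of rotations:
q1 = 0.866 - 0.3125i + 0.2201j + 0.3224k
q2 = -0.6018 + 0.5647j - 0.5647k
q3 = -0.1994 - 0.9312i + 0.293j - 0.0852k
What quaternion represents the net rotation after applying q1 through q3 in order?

q2 · q1 = -0.4634 + 0.4944i + 0.533j - 0.5066k
q3 · q2 · q1 = 0.3535 + 0.2299i - 0.7559j - 0.5007k
0.3535 + 0.2299i - 0.7559j - 0.5007k


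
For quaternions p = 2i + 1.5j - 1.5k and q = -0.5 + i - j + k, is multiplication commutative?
No: pq = 1 - i - 4.25j - 2.75k ≠ 1 - i + 2.75j + 4.25k = qp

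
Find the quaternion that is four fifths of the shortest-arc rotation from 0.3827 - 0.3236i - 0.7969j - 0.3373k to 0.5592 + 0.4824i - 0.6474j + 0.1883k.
0.5705 + 0.3359i - 0.7451j + 0.0807k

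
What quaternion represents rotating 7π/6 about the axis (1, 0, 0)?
-0.2588 + 0.9659i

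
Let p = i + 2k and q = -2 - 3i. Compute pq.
3 - 2i - 6j - 4k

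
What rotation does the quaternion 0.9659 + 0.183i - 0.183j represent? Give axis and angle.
axis = (√2/2, -√2/2, 0), θ = π/6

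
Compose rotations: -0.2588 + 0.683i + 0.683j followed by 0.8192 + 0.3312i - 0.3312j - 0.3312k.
-0.212 + 0.7i + 0.419j + 0.5381k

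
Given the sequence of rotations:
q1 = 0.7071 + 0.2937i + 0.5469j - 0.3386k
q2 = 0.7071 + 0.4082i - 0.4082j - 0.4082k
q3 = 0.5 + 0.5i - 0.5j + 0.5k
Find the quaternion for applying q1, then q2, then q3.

q2 · q1 = 0.4651 + 0.8578i + 0.1164j - 0.1849k
q3 · q2 · q1 = -0.0457 + 0.6957i + 0.347j + 0.6272k
-0.0457 + 0.6957i + 0.347j + 0.6272k


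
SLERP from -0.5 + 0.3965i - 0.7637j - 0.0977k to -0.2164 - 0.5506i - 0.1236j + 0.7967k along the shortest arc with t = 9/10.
0.1371 + 0.5956i + 0.0077j - 0.7914k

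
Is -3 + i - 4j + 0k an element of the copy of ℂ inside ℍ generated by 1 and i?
No. The quaternion -3 + i - 4j has j-coefficient y = -4 and k-coefficient z = 0, not both zero, so it does not lie in the complex subalgebra spanned by 1 and i.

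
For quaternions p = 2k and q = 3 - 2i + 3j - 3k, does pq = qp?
No: pq = 6 - 6i - 4j + 6k ≠ 6 + 6i + 4j + 6k = qp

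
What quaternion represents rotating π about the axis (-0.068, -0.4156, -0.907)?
-0.068i - 0.4156j - 0.907k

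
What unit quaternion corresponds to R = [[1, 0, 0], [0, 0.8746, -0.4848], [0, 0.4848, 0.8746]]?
0.9681 + 0.2504i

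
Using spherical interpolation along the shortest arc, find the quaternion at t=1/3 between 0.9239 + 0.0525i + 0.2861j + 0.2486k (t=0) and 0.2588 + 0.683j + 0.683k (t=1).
0.7669 + 0.038i + 0.4664j + 0.4392k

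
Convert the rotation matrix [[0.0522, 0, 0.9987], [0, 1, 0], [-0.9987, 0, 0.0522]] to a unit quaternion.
0.7253 + 0.6884j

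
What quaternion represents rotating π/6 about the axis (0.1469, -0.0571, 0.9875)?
0.9659 + 0.038i - 0.0148j + 0.2556k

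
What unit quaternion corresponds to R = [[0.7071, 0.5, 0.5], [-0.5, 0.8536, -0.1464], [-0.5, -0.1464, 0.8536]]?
0.9239 + 0.2706j - 0.2706k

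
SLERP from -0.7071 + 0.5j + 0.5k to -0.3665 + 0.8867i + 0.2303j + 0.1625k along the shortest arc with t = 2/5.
-0.6612 + 0.4235i + 0.4538j + 0.4214k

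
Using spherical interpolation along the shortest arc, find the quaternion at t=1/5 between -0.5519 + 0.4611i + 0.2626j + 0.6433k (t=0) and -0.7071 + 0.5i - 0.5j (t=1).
-0.6449 + 0.5169i + 0.1052j + 0.553k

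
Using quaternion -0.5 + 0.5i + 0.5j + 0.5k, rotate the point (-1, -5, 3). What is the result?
(-5, 3, -1)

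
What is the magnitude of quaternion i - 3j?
√10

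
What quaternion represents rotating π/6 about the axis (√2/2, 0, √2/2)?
0.9659 + 0.183i + 0.183k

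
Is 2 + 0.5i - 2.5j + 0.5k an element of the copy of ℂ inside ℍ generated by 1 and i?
No. The quaternion 2 + 0.5i - 2.5j + 0.5k has j-coefficient y = -2.5 and k-coefficient z = 0.5, not both zero, so it does not lie in the complex subalgebra spanned by 1 and i.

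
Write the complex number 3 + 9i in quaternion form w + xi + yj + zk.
3 + 9i + 0j + 0k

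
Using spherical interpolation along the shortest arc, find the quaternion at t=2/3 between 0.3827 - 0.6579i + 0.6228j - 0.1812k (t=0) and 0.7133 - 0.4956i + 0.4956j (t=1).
0.6151 - 0.5618i + 0.5497j - 0.0621k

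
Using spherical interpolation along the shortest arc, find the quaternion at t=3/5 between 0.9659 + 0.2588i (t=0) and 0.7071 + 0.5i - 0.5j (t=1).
0.8507 + 0.4223i - 0.3129j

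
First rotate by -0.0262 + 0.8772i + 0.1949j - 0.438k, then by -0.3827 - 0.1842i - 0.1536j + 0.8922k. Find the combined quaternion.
0.5923 - 0.4375i + 0.6314j + 0.2431k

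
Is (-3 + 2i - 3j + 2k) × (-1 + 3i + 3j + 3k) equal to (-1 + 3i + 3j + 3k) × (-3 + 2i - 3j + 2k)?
No: pq = -26i - 6j + 4k ≠ 4i - 6j - 26k = qp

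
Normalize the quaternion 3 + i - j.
0.9045 + 0.3015i - 0.3015j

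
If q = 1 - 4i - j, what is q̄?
1 + 4i + j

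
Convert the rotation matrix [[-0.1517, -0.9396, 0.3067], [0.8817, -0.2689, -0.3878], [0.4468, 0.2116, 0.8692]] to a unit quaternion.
0.6018 + 0.249i - 0.0582j + 0.7566k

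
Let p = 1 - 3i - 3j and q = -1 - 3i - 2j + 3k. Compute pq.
-16 - 9i + 10j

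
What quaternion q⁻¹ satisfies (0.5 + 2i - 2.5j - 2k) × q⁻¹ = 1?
0.0345 - 0.1379i + 0.1724j + 0.1379k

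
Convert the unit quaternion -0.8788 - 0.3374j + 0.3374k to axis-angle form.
axis = (0, -√2/2, √2/2), θ = 303°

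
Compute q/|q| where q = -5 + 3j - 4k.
-0.7071 + 0.4243j - 0.5657k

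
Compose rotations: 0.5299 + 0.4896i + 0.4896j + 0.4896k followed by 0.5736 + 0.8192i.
-0.0971 + 0.7149i - 0.1202j + 0.6819k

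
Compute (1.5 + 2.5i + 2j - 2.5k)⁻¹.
0.08 - 0.1333i - 0.1067j + 0.1333k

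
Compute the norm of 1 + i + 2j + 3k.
√15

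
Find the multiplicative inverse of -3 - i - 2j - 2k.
-0.1667 + 0.0556i + 0.1111j + 0.1111k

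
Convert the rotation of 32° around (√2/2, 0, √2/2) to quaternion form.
0.9613 + 0.1949i + 0.1949k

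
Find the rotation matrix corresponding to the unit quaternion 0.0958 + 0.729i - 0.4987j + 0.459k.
[[0.0812, -0.815, 0.5737], [-0.6392, -0.4842, -0.5975], [0.7648, -0.3181, -0.5603]]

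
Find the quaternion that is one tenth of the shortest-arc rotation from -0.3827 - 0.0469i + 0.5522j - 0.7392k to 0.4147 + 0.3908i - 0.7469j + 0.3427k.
-0.3918 - 0.0839i + 0.581j - 0.7084k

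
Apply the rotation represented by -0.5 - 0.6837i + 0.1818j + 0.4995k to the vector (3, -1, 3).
(-1.541, -3.317, -2.372)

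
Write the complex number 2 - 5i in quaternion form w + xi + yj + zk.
2 - 5i + 0j + 0k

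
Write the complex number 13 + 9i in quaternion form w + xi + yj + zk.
13 + 9i + 0j + 0k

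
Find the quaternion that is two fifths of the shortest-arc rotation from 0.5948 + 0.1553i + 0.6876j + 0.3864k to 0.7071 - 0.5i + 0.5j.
0.6949 - 0.1198i + 0.6637j + 0.2494k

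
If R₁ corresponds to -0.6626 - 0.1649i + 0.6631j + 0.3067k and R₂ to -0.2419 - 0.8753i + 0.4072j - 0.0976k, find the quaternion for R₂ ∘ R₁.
-0.2241 + 0.8095i - 0.1457j - 0.5228k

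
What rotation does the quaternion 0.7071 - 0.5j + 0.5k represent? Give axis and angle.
axis = (0, -√2/2, √2/2), θ = π/2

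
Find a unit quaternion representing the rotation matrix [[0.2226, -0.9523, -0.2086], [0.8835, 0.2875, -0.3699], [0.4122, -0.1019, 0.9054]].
0.7771 + 0.0862i - 0.1997j + 0.5906k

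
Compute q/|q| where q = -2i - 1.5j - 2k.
-0.6247i - 0.4685j - 0.6247k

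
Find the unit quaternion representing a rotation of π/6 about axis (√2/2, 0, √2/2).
0.9659 + 0.183i + 0.183k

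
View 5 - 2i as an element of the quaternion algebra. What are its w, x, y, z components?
5 - 2i + 0j + 0k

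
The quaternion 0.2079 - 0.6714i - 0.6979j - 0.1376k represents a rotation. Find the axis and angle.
axis = (-0.6864, -0.7135, -0.1407), θ = 156°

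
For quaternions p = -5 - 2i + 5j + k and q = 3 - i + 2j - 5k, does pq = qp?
No: pq = -22 - 28i - 6j + 29k ≠ -22 + 26i + 16j + 27k = qp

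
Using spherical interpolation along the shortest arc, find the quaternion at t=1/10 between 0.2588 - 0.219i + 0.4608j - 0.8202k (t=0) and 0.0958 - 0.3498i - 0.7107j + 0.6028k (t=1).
0.2269 - 0.1623i + 0.5013j - 0.8191k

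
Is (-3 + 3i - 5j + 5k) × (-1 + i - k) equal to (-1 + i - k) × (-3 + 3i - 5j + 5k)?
No: pq = 5 - i + 13j + 3k ≠ 5 - 11i - 3j - 7k = qp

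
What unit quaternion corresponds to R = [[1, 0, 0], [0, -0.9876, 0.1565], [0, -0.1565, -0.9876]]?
-0.0785 + 0.9969i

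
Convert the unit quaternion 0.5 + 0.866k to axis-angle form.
axis = (0, 0, 1), θ = 2π/3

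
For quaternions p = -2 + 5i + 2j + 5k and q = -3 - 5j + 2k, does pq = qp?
No: pq = 6 + 14i - 6j - 44k ≠ 6 - 44i + 14j + 6k = qp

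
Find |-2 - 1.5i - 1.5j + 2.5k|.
3.841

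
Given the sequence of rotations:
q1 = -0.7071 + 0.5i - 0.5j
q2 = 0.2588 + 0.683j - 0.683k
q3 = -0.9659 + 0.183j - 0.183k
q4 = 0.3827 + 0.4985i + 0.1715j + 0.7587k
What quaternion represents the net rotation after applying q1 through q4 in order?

q2 · q1 = 0.1585 - 0.2121i - 0.9538j + 0.1414k
q3 · q2 · q1 = 0.0473 + 0.0562i + 0.9891j - 0.1268k
q4 · q3 · q2 · q1 = -0.0833 - 0.7271i + 0.4925j + 0.4708k
-0.0833 - 0.7271i + 0.4925j + 0.4708k


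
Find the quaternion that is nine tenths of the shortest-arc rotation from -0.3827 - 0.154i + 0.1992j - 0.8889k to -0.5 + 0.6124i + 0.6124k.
0.422 - 0.5938i + 0.0246j - 0.6846k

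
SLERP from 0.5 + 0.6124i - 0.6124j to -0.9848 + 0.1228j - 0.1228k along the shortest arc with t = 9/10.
0.9733 + 0.0718i - 0.1859j + 0.1141k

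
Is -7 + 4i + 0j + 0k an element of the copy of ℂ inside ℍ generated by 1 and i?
Yes. The quaternion -7 + 4i has j- and k-coefficients y = z = 0, so it lies in the complex subalgebra spanned by 1 and i.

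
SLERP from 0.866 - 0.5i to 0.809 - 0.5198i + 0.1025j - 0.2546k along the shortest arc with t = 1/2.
0.8459 - 0.515i + 0.0518j - 0.1286k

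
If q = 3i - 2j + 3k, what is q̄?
-3i + 2j - 3k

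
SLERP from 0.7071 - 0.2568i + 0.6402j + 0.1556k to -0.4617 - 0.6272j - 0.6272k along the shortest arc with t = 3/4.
0.5428 - 0.068i + 0.6526j + 0.5243k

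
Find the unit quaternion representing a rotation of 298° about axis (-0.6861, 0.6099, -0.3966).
-0.8572 - 0.3534i + 0.3141j - 0.2043k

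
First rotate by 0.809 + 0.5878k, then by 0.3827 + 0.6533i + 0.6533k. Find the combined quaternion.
-0.0744 + 0.5285i - 0.384j + 0.7535k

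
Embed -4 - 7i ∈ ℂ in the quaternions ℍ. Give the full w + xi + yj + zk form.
-4 - 7i + 0j + 0k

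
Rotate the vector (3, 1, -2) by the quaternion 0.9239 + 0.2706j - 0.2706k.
(1.621, -0.354, -3.354)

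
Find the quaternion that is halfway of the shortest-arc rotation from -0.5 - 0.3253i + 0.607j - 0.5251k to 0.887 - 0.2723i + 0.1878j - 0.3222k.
-0.9474 - 0.0362i + 0.2863j - 0.1386k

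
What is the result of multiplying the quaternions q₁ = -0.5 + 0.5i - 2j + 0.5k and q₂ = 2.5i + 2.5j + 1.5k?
3 - 5.5i - 0.75j + 5.5k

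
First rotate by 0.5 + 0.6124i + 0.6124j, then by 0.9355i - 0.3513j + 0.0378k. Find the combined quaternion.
-0.3578 + 0.4446i - 0.1525j + 0.8069k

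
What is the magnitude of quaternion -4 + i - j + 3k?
√27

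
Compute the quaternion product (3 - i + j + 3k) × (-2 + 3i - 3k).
6 + 8i + 4j - 18k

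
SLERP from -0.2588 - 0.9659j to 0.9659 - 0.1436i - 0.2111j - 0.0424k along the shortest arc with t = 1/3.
-0.6908 + 0.07i - 0.7193j + 0.0207k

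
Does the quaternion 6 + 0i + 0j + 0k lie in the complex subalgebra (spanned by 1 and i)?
Yes. The quaternion 6 has j- and k-coefficients y = z = 0, so it lies in the complex subalgebra spanned by 1 and i.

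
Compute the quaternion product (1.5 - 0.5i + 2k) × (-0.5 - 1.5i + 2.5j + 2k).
-5.5 - 7i + 1.75j + 0.75k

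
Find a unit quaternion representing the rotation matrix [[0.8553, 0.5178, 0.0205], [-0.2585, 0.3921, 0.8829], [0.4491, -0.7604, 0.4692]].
0.8241 - 0.4985i - 0.13j - 0.2355k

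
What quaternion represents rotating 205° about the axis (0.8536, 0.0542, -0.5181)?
-0.2164 + 0.8334i + 0.0529j - 0.5058k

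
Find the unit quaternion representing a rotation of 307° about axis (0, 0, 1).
-0.8949 + 0.4462k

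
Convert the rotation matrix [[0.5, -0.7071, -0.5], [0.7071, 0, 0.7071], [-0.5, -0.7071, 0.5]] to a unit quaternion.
0.7071 - 0.5i + 0.5k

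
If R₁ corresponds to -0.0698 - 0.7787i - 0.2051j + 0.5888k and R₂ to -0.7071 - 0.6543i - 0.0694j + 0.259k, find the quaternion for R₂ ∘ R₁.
-0.6269 + 0.6085i + 0.3334j - 0.3543k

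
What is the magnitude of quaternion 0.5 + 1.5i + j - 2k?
2.739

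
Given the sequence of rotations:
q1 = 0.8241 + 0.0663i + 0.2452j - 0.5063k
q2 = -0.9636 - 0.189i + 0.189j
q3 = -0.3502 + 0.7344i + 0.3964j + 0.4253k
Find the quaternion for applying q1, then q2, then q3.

q2 · q1 = -0.8279 - 0.3153i - 0.1762j + 0.429k
q3 · q2 · q1 = 0.4089 - 0.2526i - 0.7156j - 0.5068k
0.4089 - 0.2526i - 0.7156j - 0.5068k


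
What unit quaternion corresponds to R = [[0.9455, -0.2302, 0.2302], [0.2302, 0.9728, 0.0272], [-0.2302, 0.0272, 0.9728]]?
0.9863 + 0.1167j + 0.1167k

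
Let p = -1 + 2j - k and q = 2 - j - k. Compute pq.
-1 - 3i + 5j - k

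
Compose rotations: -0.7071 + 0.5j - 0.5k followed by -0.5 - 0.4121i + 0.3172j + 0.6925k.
0.5412 - 0.2135i - 0.6803j - 0.4457k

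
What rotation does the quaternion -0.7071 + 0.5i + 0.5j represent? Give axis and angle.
axis = (√2/2, √2/2, 0), θ = 3π/2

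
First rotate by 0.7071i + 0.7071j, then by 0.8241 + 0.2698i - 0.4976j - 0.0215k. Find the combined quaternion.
0.1611 + 0.5979i + 0.5675j + 0.5426k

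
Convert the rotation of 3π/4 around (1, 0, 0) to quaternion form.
0.3827 + 0.9239i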